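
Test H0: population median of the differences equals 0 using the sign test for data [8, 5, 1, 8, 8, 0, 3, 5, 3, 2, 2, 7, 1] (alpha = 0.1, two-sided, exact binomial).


Step 1: Discard zero differences. Original n = 13; n_eff = number of nonzero differences = 12.
Nonzero differences (with sign): +8, +5, +1, +8, +8, +3, +5, +3, +2, +2, +7, +1
Step 2: Count signs: positive = 12, negative = 0.
Step 3: Under H0: P(positive) = 0.5, so the number of positives S ~ Bin(12, 0.5).
Step 4: Two-sided exact p-value = sum of Bin(12,0.5) probabilities at or below the observed probability = 0.000488.
Step 5: alpha = 0.1. reject H0.

n_eff = 12, pos = 12, neg = 0, p = 0.000488, reject H0.


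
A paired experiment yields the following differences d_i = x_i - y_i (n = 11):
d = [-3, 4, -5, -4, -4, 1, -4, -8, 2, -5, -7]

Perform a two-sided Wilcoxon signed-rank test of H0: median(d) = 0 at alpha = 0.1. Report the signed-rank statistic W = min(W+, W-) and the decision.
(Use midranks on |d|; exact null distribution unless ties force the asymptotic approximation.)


Step 1: Drop any zero differences (none here) and take |d_i|.
|d| = [3, 4, 5, 4, 4, 1, 4, 8, 2, 5, 7]
Step 2: Midrank |d_i| (ties get averaged ranks).
ranks: |3|->3, |4|->5.5, |5|->8.5, |4|->5.5, |4|->5.5, |1|->1, |4|->5.5, |8|->11, |2|->2, |5|->8.5, |7|->10
Step 3: Attach original signs; sum ranks with positive sign and with negative sign.
W+ = 5.5 + 1 + 2 = 8.5
W- = 3 + 8.5 + 5.5 + 5.5 + 5.5 + 11 + 8.5 + 10 = 57.5
(Check: W+ + W- = 66 should equal n(n+1)/2 = 66.)
Step 4: Test statistic W = min(W+, W-) = 8.5.
Step 5: Ties in |d|, so use the tie-corrected normal approximation.
        E[W] = n(n+1)/4 = 11*12/4 = 33.
        Tie groups: |d|=4 (t=4), |d|=5 (t=2); sum(t^3 - t) = 66.
        Var[W] = n(n+1)(2n+1)/24 - sum(t^3-t)/48 = 3036/24 - 66/48 = 125.125.
        z = (W - E[W]) / sqrt(Var[W]) = (8.5 - 33) / 11.1859 = -2.1903.
        Two-sided p = 2*Phi(z) = 0.028506.
Step 6: alpha = 0.1. reject H0.

W+ = 8.5, W- = 57.5, W = min = 8.5, p = 0.028506, reject H0.


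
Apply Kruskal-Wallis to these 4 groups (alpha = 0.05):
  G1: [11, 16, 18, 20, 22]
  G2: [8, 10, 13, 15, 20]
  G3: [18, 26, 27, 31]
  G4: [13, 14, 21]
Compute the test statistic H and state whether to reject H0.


Step 1: Combine all N = 17 observations and assign midranks.
sorted (value, group, rank): (8,G2,1), (10,G2,2), (11,G1,3), (13,G2,4.5), (13,G4,4.5), (14,G4,6), (15,G2,7), (16,G1,8), (18,G1,9.5), (18,G3,9.5), (20,G1,11.5), (20,G2,11.5), (21,G4,13), (22,G1,14), (26,G3,15), (27,G3,16), (31,G3,17)
Step 2: Sum ranks within each group.
R_1 = 46 (n_1 = 5)
R_2 = 26 (n_2 = 5)
R_3 = 57.5 (n_3 = 4)
R_4 = 23.5 (n_4 = 3)
Step 3: H = 12/(N(N+1)) * sum(R_i^2/n_i) - 3(N+1)
     = 12/(17*18) * (46^2/5 + 26^2/5 + 57.5^2/4 + 23.5^2/3) - 3*18
     = 0.039216 * 1569.05 - 54
     = 7.531209.
Step 4: Ties present; correction factor C = 1 - 18/(17^3 - 17) = 0.996324. Corrected H = 7.531209 / 0.996324 = 7.559000.
Step 5: Under H0, H ~ chi^2(3); p-value = 0.056062.
Step 6: alpha = 0.05. fail to reject H0.

H = 7.5590, df = 3, p = 0.056062, fail to reject H0.


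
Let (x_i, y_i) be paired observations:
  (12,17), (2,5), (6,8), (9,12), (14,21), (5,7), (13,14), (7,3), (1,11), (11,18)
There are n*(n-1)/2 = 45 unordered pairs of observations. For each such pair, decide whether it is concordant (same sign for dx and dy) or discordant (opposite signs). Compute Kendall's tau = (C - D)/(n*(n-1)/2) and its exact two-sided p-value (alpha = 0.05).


Step 1: Enumerate the 45 unordered pairs (i,j) with i<j and classify each by sign(x_j-x_i) * sign(y_j-y_i).
  (1,2):dx=-10,dy=-12->C; (1,3):dx=-6,dy=-9->C; (1,4):dx=-3,dy=-5->C; (1,5):dx=+2,dy=+4->C
  (1,6):dx=-7,dy=-10->C; (1,7):dx=+1,dy=-3->D; (1,8):dx=-5,dy=-14->C; (1,9):dx=-11,dy=-6->C
  (1,10):dx=-1,dy=+1->D; (2,3):dx=+4,dy=+3->C; (2,4):dx=+7,dy=+7->C; (2,5):dx=+12,dy=+16->C
  (2,6):dx=+3,dy=+2->C; (2,7):dx=+11,dy=+9->C; (2,8):dx=+5,dy=-2->D; (2,9):dx=-1,dy=+6->D
  (2,10):dx=+9,dy=+13->C; (3,4):dx=+3,dy=+4->C; (3,5):dx=+8,dy=+13->C; (3,6):dx=-1,dy=-1->C
  (3,7):dx=+7,dy=+6->C; (3,8):dx=+1,dy=-5->D; (3,9):dx=-5,dy=+3->D; (3,10):dx=+5,dy=+10->C
  (4,5):dx=+5,dy=+9->C; (4,6):dx=-4,dy=-5->C; (4,7):dx=+4,dy=+2->C; (4,8):dx=-2,dy=-9->C
  (4,9):dx=-8,dy=-1->C; (4,10):dx=+2,dy=+6->C; (5,6):dx=-9,dy=-14->C; (5,7):dx=-1,dy=-7->C
  (5,8):dx=-7,dy=-18->C; (5,9):dx=-13,dy=-10->C; (5,10):dx=-3,dy=-3->C; (6,7):dx=+8,dy=+7->C
  (6,8):dx=+2,dy=-4->D; (6,9):dx=-4,dy=+4->D; (6,10):dx=+6,dy=+11->C; (7,8):dx=-6,dy=-11->C
  (7,9):dx=-12,dy=-3->C; (7,10):dx=-2,dy=+4->D; (8,9):dx=-6,dy=+8->D; (8,10):dx=+4,dy=+15->C
  (9,10):dx=+10,dy=+7->C
Step 2: C = 35, D = 10, total pairs = 45.
Step 3: tau = (C - D)/(n(n-1)/2) = (35 - 10)/45 = 0.555556.
Step 4: Exact two-sided p-value (enumerate n! = 3628800 permutations of y under H0): p = 0.028609.
Step 5: alpha = 0.05. reject H0.

tau_b = 0.5556 (C=35, D=10), p = 0.028609, reject H0.


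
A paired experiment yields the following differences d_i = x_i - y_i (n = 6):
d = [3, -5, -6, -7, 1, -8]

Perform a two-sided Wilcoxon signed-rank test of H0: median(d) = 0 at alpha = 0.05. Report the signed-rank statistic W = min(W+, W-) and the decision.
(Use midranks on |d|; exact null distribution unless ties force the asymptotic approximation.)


Step 1: Drop any zero differences (none here) and take |d_i|.
|d| = [3, 5, 6, 7, 1, 8]
Step 2: Midrank |d_i| (ties get averaged ranks).
ranks: |3|->2, |5|->3, |6|->4, |7|->5, |1|->1, |8|->6
Step 3: Attach original signs; sum ranks with positive sign and with negative sign.
W+ = 2 + 1 = 3
W- = 3 + 4 + 5 + 6 = 18
(Check: W+ + W- = 21 should equal n(n+1)/2 = 21.)
Step 4: Test statistic W = min(W+, W-) = 3.
Step 5: No ties, so the exact null distribution over the 2^6 = 64 sign assignments gives the two-sided p-value = 0.156250.
Step 6: alpha = 0.05. fail to reject H0.

W+ = 3, W- = 18, W = min = 3, p = 0.156250, fail to reject H0.


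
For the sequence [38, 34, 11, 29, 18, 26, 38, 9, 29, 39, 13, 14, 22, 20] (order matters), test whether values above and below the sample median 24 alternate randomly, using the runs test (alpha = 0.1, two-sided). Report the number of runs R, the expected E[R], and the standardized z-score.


Step 1: Compute median = 24; label A = above, B = below.
Labels in order: AABABAABAABBBB  (n_A = 7, n_B = 7)
Step 2: Count runs R = 8.
Step 3: Under H0 (random ordering), E[R] = 2*n_A*n_B/(n_A+n_B) + 1 = 2*7*7/14 + 1 = 8.0000.
        Var[R] = 2*n_A*n_B*(2*n_A*n_B - n_A - n_B) / ((n_A+n_B)^2 * (n_A+n_B-1)) = 8232/2548 = 3.2308.
        SD[R] = 1.7974.
Step 4: R = E[R], so z = 0 with no continuity correction.
Step 5: Two-sided p-value via normal approximation = 2*(1 - Phi(|z|)) = 1.000000.
Step 6: alpha = 0.1. fail to reject H0.

R = 8, z = 0.0000, p = 1.000000, fail to reject H0.


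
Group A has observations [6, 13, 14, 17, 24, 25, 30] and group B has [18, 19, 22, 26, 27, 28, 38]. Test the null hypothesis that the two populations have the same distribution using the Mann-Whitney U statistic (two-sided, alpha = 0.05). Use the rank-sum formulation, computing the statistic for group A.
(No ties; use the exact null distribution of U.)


Step 1: Combine and sort all 14 observations; assign midranks.
sorted (value, group): (6,X), (13,X), (14,X), (17,X), (18,Y), (19,Y), (22,Y), (24,X), (25,X), (26,Y), (27,Y), (28,Y), (30,X), (38,Y)
ranks: 6->1, 13->2, 14->3, 17->4, 18->5, 19->6, 22->7, 24->8, 25->9, 26->10, 27->11, 28->12, 30->13, 38->14
Step 2: Rank sum for X: R1 = 1 + 2 + 3 + 4 + 8 + 9 + 13 = 40.
Step 3: U_X = R1 - n1(n1+1)/2 = 40 - 7*8/2 = 40 - 28 = 12.
       U_Y = n1*n2 - U_X = 49 - 12 = 37.
Step 4: No ties, so the exact null distribution of U (based on enumerating the C(14,7) = 3432 equally likely rank assignments) gives the two-sided p-value.
Step 5: p-value = 0.128205; compare to alpha = 0.05. fail to reject H0.

U_X = 12, p = 0.128205, fail to reject H0 at alpha = 0.05.


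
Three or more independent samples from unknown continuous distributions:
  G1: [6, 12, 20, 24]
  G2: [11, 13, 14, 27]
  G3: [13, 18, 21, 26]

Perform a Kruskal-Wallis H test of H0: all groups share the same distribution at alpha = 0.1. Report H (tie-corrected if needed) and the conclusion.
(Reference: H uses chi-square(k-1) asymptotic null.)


Step 1: Combine all N = 12 observations and assign midranks.
sorted (value, group, rank): (6,G1,1), (11,G2,2), (12,G1,3), (13,G2,4.5), (13,G3,4.5), (14,G2,6), (18,G3,7), (20,G1,8), (21,G3,9), (24,G1,10), (26,G3,11), (27,G2,12)
Step 2: Sum ranks within each group.
R_1 = 22 (n_1 = 4)
R_2 = 24.5 (n_2 = 4)
R_3 = 31.5 (n_3 = 4)
Step 3: H = 12/(N(N+1)) * sum(R_i^2/n_i) - 3(N+1)
     = 12/(12*13) * (22^2/4 + 24.5^2/4 + 31.5^2/4) - 3*13
     = 0.076923 * 519.125 - 39
     = 0.932692.
Step 4: Ties present; correction factor C = 1 - 6/(12^3 - 12) = 0.996503. Corrected H = 0.932692 / 0.996503 = 0.935965.
Step 5: Under H0, H ~ chi^2(2); p-value = 0.626265.
Step 6: alpha = 0.1. fail to reject H0.

H = 0.9360, df = 2, p = 0.626265, fail to reject H0.


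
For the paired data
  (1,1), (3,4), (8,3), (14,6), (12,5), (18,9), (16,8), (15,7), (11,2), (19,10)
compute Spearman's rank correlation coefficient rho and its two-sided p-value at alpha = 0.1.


Step 1: Rank x and y separately (midranks; no ties here).
rank(x): 1->1, 3->2, 8->3, 14->6, 12->5, 18->9, 16->8, 15->7, 11->4, 19->10
rank(y): 1->1, 4->4, 3->3, 6->6, 5->5, 9->9, 8->8, 7->7, 2->2, 10->10
Step 2: d_i = R_x(i) - R_y(i); compute d_i^2.
  (1-1)^2=0, (2-4)^2=4, (3-3)^2=0, (6-6)^2=0, (5-5)^2=0, (9-9)^2=0, (8-8)^2=0, (7-7)^2=0, (4-2)^2=4, (10-10)^2=0
sum(d^2) = 8.
Step 3: rho = 1 - 6*8 / (10*(10^2 - 1)) = 1 - 48/990 = 0.951515.
Step 4: Under H0, t = rho * sqrt((n-2)/(1-rho^2)) = 8.7493 ~ t(8).
Step 5: Two-sided p-value from the t-distribution with 8 df = 0.000023.
Step 6: alpha = 0.1. reject H0.

rho = 0.9515, p = 0.000023, reject H0 at alpha = 0.1.


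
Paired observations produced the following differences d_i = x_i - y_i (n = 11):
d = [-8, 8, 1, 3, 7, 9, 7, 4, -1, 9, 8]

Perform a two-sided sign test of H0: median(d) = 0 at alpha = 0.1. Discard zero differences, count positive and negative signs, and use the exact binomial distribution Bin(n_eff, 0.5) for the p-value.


Step 1: Discard zero differences. Original n = 11; n_eff = number of nonzero differences = 11.
Nonzero differences (with sign): -8, +8, +1, +3, +7, +9, +7, +4, -1, +9, +8
Step 2: Count signs: positive = 9, negative = 2.
Step 3: Under H0: P(positive) = 0.5, so the number of positives S ~ Bin(11, 0.5).
Step 4: Two-sided exact p-value = sum of Bin(11,0.5) probabilities at or below the observed probability = 0.065430.
Step 5: alpha = 0.1. reject H0.

n_eff = 11, pos = 9, neg = 2, p = 0.065430, reject H0.


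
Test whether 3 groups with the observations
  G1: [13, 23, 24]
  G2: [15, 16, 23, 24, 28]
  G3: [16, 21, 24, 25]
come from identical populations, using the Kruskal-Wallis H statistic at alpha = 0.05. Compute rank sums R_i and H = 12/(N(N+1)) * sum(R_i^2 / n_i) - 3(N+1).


Step 1: Combine all N = 12 observations and assign midranks.
sorted (value, group, rank): (13,G1,1), (15,G2,2), (16,G2,3.5), (16,G3,3.5), (21,G3,5), (23,G1,6.5), (23,G2,6.5), (24,G1,9), (24,G2,9), (24,G3,9), (25,G3,11), (28,G2,12)
Step 2: Sum ranks within each group.
R_1 = 16.5 (n_1 = 3)
R_2 = 33 (n_2 = 5)
R_3 = 28.5 (n_3 = 4)
Step 3: H = 12/(N(N+1)) * sum(R_i^2/n_i) - 3(N+1)
     = 12/(12*13) * (16.5^2/3 + 33^2/5 + 28.5^2/4) - 3*13
     = 0.076923 * 511.613 - 39
     = 0.354808.
Step 4: Ties present; correction factor C = 1 - 36/(12^3 - 12) = 0.979021. Corrected H = 0.354808 / 0.979021 = 0.362411.
Step 5: Under H0, H ~ chi^2(2); p-value = 0.834264.
Step 6: alpha = 0.05. fail to reject H0.

H = 0.3624, df = 2, p = 0.834264, fail to reject H0.


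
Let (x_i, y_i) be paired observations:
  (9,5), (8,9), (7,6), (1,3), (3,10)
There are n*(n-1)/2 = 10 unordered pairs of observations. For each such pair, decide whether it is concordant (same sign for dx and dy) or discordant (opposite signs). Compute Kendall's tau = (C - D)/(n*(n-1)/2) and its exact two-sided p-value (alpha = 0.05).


Step 1: Enumerate the 10 unordered pairs (i,j) with i<j and classify each by sign(x_j-x_i) * sign(y_j-y_i).
  (1,2):dx=-1,dy=+4->D; (1,3):dx=-2,dy=+1->D; (1,4):dx=-8,dy=-2->C; (1,5):dx=-6,dy=+5->D
  (2,3):dx=-1,dy=-3->C; (2,4):dx=-7,dy=-6->C; (2,5):dx=-5,dy=+1->D; (3,4):dx=-6,dy=-3->C
  (3,5):dx=-4,dy=+4->D; (4,5):dx=+2,dy=+7->C
Step 2: C = 5, D = 5, total pairs = 10.
Step 3: tau = (C - D)/(n(n-1)/2) = (5 - 5)/10 = 0.000000.
Step 4: Exact two-sided p-value (enumerate n! = 120 permutations of y under H0): p = 1.000000.
Step 5: alpha = 0.05. fail to reject H0.

tau_b = 0.0000 (C=5, D=5), p = 1.000000, fail to reject H0.


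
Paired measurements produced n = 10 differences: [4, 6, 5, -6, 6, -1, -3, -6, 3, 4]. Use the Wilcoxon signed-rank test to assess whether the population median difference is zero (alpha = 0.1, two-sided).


Step 1: Drop any zero differences (none here) and take |d_i|.
|d| = [4, 6, 5, 6, 6, 1, 3, 6, 3, 4]
Step 2: Midrank |d_i| (ties get averaged ranks).
ranks: |4|->4.5, |6|->8.5, |5|->6, |6|->8.5, |6|->8.5, |1|->1, |3|->2.5, |6|->8.5, |3|->2.5, |4|->4.5
Step 3: Attach original signs; sum ranks with positive sign and with negative sign.
W+ = 4.5 + 8.5 + 6 + 8.5 + 2.5 + 4.5 = 34.5
W- = 8.5 + 1 + 2.5 + 8.5 = 20.5
(Check: W+ + W- = 55 should equal n(n+1)/2 = 55.)
Step 4: Test statistic W = min(W+, W-) = 20.5.
Step 5: Ties in |d|, so use the tie-corrected normal approximation.
        E[W] = n(n+1)/4 = 10*11/4 = 27.5.
        Tie groups: |d|=3 (t=2), |d|=4 (t=2), |d|=6 (t=4); sum(t^3 - t) = 72.
        Var[W] = n(n+1)(2n+1)/24 - sum(t^3-t)/48 = 2310/24 - 72/48 = 94.75.
        z = (W - E[W]) / sqrt(Var[W]) = (20.5 - 27.5) / 9.7340 = -0.7191.
        Two-sided p = 2*Phi(z) = 0.472060.
Step 6: alpha = 0.1. fail to reject H0.

W+ = 34.5, W- = 20.5, W = min = 20.5, p = 0.472060, fail to reject H0.


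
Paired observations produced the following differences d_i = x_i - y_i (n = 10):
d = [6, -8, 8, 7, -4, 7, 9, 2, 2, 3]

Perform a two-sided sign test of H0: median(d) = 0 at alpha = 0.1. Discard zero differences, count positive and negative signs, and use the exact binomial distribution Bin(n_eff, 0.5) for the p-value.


Step 1: Discard zero differences. Original n = 10; n_eff = number of nonzero differences = 10.
Nonzero differences (with sign): +6, -8, +8, +7, -4, +7, +9, +2, +2, +3
Step 2: Count signs: positive = 8, negative = 2.
Step 3: Under H0: P(positive) = 0.5, so the number of positives S ~ Bin(10, 0.5).
Step 4: Two-sided exact p-value = sum of Bin(10,0.5) probabilities at or below the observed probability = 0.109375.
Step 5: alpha = 0.1. fail to reject H0.

n_eff = 10, pos = 8, neg = 2, p = 0.109375, fail to reject H0.


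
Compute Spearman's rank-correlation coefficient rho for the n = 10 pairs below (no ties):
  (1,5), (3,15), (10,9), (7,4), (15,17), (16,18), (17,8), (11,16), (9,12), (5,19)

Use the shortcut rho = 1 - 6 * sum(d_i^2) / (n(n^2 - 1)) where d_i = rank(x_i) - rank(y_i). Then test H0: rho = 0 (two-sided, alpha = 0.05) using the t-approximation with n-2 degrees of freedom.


Step 1: Rank x and y separately (midranks; no ties here).
rank(x): 1->1, 3->2, 10->6, 7->4, 15->8, 16->9, 17->10, 11->7, 9->5, 5->3
rank(y): 5->2, 15->6, 9->4, 4->1, 17->8, 18->9, 8->3, 16->7, 12->5, 19->10
Step 2: d_i = R_x(i) - R_y(i); compute d_i^2.
  (1-2)^2=1, (2-6)^2=16, (6-4)^2=4, (4-1)^2=9, (8-8)^2=0, (9-9)^2=0, (10-3)^2=49, (7-7)^2=0, (5-5)^2=0, (3-10)^2=49
sum(d^2) = 128.
Step 3: rho = 1 - 6*128 / (10*(10^2 - 1)) = 1 - 768/990 = 0.224242.
Step 4: Under H0, t = rho * sqrt((n-2)/(1-rho^2)) = 0.6508 ~ t(8).
Step 5: Two-sided p-value from the t-distribution with 8 df = 0.533401.
Step 6: alpha = 0.05. fail to reject H0.

rho = 0.2242, p = 0.533401, fail to reject H0 at alpha = 0.05.


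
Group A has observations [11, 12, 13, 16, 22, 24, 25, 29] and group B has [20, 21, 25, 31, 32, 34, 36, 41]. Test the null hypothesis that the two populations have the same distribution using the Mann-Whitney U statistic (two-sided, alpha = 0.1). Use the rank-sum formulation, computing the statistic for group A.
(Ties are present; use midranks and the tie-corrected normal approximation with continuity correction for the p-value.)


Step 1: Combine and sort all 16 observations; assign midranks.
sorted (value, group): (11,X), (12,X), (13,X), (16,X), (20,Y), (21,Y), (22,X), (24,X), (25,X), (25,Y), (29,X), (31,Y), (32,Y), (34,Y), (36,Y), (41,Y)
ranks: 11->1, 12->2, 13->3, 16->4, 20->5, 21->6, 22->7, 24->8, 25->9.5, 25->9.5, 29->11, 31->12, 32->13, 34->14, 36->15, 41->16
Step 2: Rank sum for X: R1 = 1 + 2 + 3 + 4 + 7 + 8 + 9.5 + 11 = 45.5.
Step 3: U_X = R1 - n1(n1+1)/2 = 45.5 - 8*9/2 = 45.5 - 36 = 9.5.
       U_Y = n1*n2 - U_X = 64 - 9.5 = 54.5.
Step 4: Ties are present, so use the tie-corrected normal approximation (with continuity correction) for the p-value.
Step 5: p-value = 0.020769; compare to alpha = 0.1. reject H0.

U_X = 9.5, p = 0.020769, reject H0 at alpha = 0.1.


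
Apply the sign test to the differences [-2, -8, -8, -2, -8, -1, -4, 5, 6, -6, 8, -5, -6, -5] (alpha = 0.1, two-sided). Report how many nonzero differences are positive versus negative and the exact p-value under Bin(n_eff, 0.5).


Step 1: Discard zero differences. Original n = 14; n_eff = number of nonzero differences = 14.
Nonzero differences (with sign): -2, -8, -8, -2, -8, -1, -4, +5, +6, -6, +8, -5, -6, -5
Step 2: Count signs: positive = 3, negative = 11.
Step 3: Under H0: P(positive) = 0.5, so the number of positives S ~ Bin(14, 0.5).
Step 4: Two-sided exact p-value = sum of Bin(14,0.5) probabilities at or below the observed probability = 0.057373.
Step 5: alpha = 0.1. reject H0.

n_eff = 14, pos = 3, neg = 11, p = 0.057373, reject H0.


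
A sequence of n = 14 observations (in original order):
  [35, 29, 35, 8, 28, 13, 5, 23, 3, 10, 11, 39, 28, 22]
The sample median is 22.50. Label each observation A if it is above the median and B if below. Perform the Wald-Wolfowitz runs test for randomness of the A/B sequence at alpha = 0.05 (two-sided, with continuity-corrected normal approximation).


Step 1: Compute median = 22.50; label A = above, B = below.
Labels in order: AAABABBABBBAAB  (n_A = 7, n_B = 7)
Step 2: Count runs R = 8.
Step 3: Under H0 (random ordering), E[R] = 2*n_A*n_B/(n_A+n_B) + 1 = 2*7*7/14 + 1 = 8.0000.
        Var[R] = 2*n_A*n_B*(2*n_A*n_B - n_A - n_B) / ((n_A+n_B)^2 * (n_A+n_B-1)) = 8232/2548 = 3.2308.
        SD[R] = 1.7974.
Step 4: R = E[R], so z = 0 with no continuity correction.
Step 5: Two-sided p-value via normal approximation = 2*(1 - Phi(|z|)) = 1.000000.
Step 6: alpha = 0.05. fail to reject H0.

R = 8, z = 0.0000, p = 1.000000, fail to reject H0.


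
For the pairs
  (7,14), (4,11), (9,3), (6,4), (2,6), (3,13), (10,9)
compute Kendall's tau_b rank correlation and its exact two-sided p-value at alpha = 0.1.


Step 1: Enumerate the 21 unordered pairs (i,j) with i<j and classify each by sign(x_j-x_i) * sign(y_j-y_i).
  (1,2):dx=-3,dy=-3->C; (1,3):dx=+2,dy=-11->D; (1,4):dx=-1,dy=-10->C; (1,5):dx=-5,dy=-8->C
  (1,6):dx=-4,dy=-1->C; (1,7):dx=+3,dy=-5->D; (2,3):dx=+5,dy=-8->D; (2,4):dx=+2,dy=-7->D
  (2,5):dx=-2,dy=-5->C; (2,6):dx=-1,dy=+2->D; (2,7):dx=+6,dy=-2->D; (3,4):dx=-3,dy=+1->D
  (3,5):dx=-7,dy=+3->D; (3,6):dx=-6,dy=+10->D; (3,7):dx=+1,dy=+6->C; (4,5):dx=-4,dy=+2->D
  (4,6):dx=-3,dy=+9->D; (4,7):dx=+4,dy=+5->C; (5,6):dx=+1,dy=+7->C; (5,7):dx=+8,dy=+3->C
  (6,7):dx=+7,dy=-4->D
Step 2: C = 9, D = 12, total pairs = 21.
Step 3: tau = (C - D)/(n(n-1)/2) = (9 - 12)/21 = -0.142857.
Step 4: Exact two-sided p-value (enumerate n! = 5040 permutations of y under H0): p = 0.772619.
Step 5: alpha = 0.1. fail to reject H0.

tau_b = -0.1429 (C=9, D=12), p = 0.772619, fail to reject H0.


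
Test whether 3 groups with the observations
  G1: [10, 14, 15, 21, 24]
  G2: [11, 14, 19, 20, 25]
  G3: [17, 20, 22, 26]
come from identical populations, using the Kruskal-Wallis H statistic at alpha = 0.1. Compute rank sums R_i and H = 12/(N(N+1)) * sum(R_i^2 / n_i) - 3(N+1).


Step 1: Combine all N = 14 observations and assign midranks.
sorted (value, group, rank): (10,G1,1), (11,G2,2), (14,G1,3.5), (14,G2,3.5), (15,G1,5), (17,G3,6), (19,G2,7), (20,G2,8.5), (20,G3,8.5), (21,G1,10), (22,G3,11), (24,G1,12), (25,G2,13), (26,G3,14)
Step 2: Sum ranks within each group.
R_1 = 31.5 (n_1 = 5)
R_2 = 34 (n_2 = 5)
R_3 = 39.5 (n_3 = 4)
Step 3: H = 12/(N(N+1)) * sum(R_i^2/n_i) - 3(N+1)
     = 12/(14*15) * (31.5^2/5 + 34^2/5 + 39.5^2/4) - 3*15
     = 0.057143 * 819.712 - 45
     = 1.840714.
Step 4: Ties present; correction factor C = 1 - 12/(14^3 - 14) = 0.995604. Corrected H = 1.840714 / 0.995604 = 1.848841.
Step 5: Under H0, H ~ chi^2(2); p-value = 0.396761.
Step 6: alpha = 0.1. fail to reject H0.

H = 1.8488, df = 2, p = 0.396761, fail to reject H0.


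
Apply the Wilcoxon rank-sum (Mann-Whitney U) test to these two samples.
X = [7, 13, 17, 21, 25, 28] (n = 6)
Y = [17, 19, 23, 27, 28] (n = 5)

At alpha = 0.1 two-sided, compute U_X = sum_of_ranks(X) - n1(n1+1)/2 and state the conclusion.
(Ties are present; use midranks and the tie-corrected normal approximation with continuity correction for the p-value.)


Step 1: Combine and sort all 11 observations; assign midranks.
sorted (value, group): (7,X), (13,X), (17,X), (17,Y), (19,Y), (21,X), (23,Y), (25,X), (27,Y), (28,X), (28,Y)
ranks: 7->1, 13->2, 17->3.5, 17->3.5, 19->5, 21->6, 23->7, 25->8, 27->9, 28->10.5, 28->10.5
Step 2: Rank sum for X: R1 = 1 + 2 + 3.5 + 6 + 8 + 10.5 = 31.
Step 3: U_X = R1 - n1(n1+1)/2 = 31 - 6*7/2 = 31 - 21 = 10.
       U_Y = n1*n2 - U_X = 30 - 10 = 20.
Step 4: Ties are present, so use the tie-corrected normal approximation (with continuity correction) for the p-value.
Step 5: p-value = 0.409176; compare to alpha = 0.1. fail to reject H0.

U_X = 10, p = 0.409176, fail to reject H0 at alpha = 0.1.


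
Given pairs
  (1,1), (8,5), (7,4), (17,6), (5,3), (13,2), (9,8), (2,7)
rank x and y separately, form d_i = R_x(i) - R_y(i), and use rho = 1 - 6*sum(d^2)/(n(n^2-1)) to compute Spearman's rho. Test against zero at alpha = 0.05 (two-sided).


Step 1: Rank x and y separately (midranks; no ties here).
rank(x): 1->1, 8->5, 7->4, 17->8, 5->3, 13->7, 9->6, 2->2
rank(y): 1->1, 5->5, 4->4, 6->6, 3->3, 2->2, 8->8, 7->7
Step 2: d_i = R_x(i) - R_y(i); compute d_i^2.
  (1-1)^2=0, (5-5)^2=0, (4-4)^2=0, (8-6)^2=4, (3-3)^2=0, (7-2)^2=25, (6-8)^2=4, (2-7)^2=25
sum(d^2) = 58.
Step 3: rho = 1 - 6*58 / (8*(8^2 - 1)) = 1 - 348/504 = 0.309524.
Step 4: Under H0, t = rho * sqrt((n-2)/(1-rho^2)) = 0.7973 ~ t(6).
Step 5: Two-sided p-value from the t-distribution with 6 df = 0.455645.
Step 6: alpha = 0.05. fail to reject H0.

rho = 0.3095, p = 0.455645, fail to reject H0 at alpha = 0.05.


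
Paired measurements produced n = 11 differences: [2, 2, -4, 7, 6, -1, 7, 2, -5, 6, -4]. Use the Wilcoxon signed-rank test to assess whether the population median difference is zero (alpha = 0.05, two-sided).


Step 1: Drop any zero differences (none here) and take |d_i|.
|d| = [2, 2, 4, 7, 6, 1, 7, 2, 5, 6, 4]
Step 2: Midrank |d_i| (ties get averaged ranks).
ranks: |2|->3, |2|->3, |4|->5.5, |7|->10.5, |6|->8.5, |1|->1, |7|->10.5, |2|->3, |5|->7, |6|->8.5, |4|->5.5
Step 3: Attach original signs; sum ranks with positive sign and with negative sign.
W+ = 3 + 3 + 10.5 + 8.5 + 10.5 + 3 + 8.5 = 47
W- = 5.5 + 1 + 7 + 5.5 = 19
(Check: W+ + W- = 66 should equal n(n+1)/2 = 66.)
Step 4: Test statistic W = min(W+, W-) = 19.
Step 5: Ties in |d|, so use the tie-corrected normal approximation.
        E[W] = n(n+1)/4 = 11*12/4 = 33.
        Tie groups: |d|=2 (t=3), |d|=4 (t=2), |d|=6 (t=2), |d|=7 (t=2); sum(t^3 - t) = 42.
        Var[W] = n(n+1)(2n+1)/24 - sum(t^3-t)/48 = 3036/24 - 42/48 = 125.625.
        z = (W - E[W]) / sqrt(Var[W]) = (19 - 33) / 11.2083 = -1.2491.
        Two-sided p = 2*Phi(z) = 0.211636.
Step 6: alpha = 0.05. fail to reject H0.

W+ = 47, W- = 19, W = min = 19, p = 0.211636, fail to reject H0.


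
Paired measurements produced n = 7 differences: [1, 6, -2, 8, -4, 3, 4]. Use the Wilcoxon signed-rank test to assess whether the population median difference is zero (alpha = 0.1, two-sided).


Step 1: Drop any zero differences (none here) and take |d_i|.
|d| = [1, 6, 2, 8, 4, 3, 4]
Step 2: Midrank |d_i| (ties get averaged ranks).
ranks: |1|->1, |6|->6, |2|->2, |8|->7, |4|->4.5, |3|->3, |4|->4.5
Step 3: Attach original signs; sum ranks with positive sign and with negative sign.
W+ = 1 + 6 + 7 + 3 + 4.5 = 21.5
W- = 2 + 4.5 = 6.5
(Check: W+ + W- = 28 should equal n(n+1)/2 = 28.)
Step 4: Test statistic W = min(W+, W-) = 6.5.
Step 5: Ties in |d|, so use the tie-corrected normal approximation.
        E[W] = n(n+1)/4 = 7*8/4 = 14.
        Tie groups: |d|=4 (t=2); sum(t^3 - t) = 6.
        Var[W] = n(n+1)(2n+1)/24 - sum(t^3-t)/48 = 840/24 - 6/48 = 34.875.
        z = (W - E[W]) / sqrt(Var[W]) = (6.5 - 14) / 5.9055 = -1.2700.
        Two-sided p = 2*Phi(z) = 0.204084.
Step 6: alpha = 0.1. fail to reject H0.

W+ = 21.5, W- = 6.5, W = min = 6.5, p = 0.204084, fail to reject H0.


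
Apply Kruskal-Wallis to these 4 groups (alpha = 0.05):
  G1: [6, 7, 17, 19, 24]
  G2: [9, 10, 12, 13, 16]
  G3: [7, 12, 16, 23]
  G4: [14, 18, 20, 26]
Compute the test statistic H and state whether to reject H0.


Step 1: Combine all N = 18 observations and assign midranks.
sorted (value, group, rank): (6,G1,1), (7,G1,2.5), (7,G3,2.5), (9,G2,4), (10,G2,5), (12,G2,6.5), (12,G3,6.5), (13,G2,8), (14,G4,9), (16,G2,10.5), (16,G3,10.5), (17,G1,12), (18,G4,13), (19,G1,14), (20,G4,15), (23,G3,16), (24,G1,17), (26,G4,18)
Step 2: Sum ranks within each group.
R_1 = 46.5 (n_1 = 5)
R_2 = 34 (n_2 = 5)
R_3 = 35.5 (n_3 = 4)
R_4 = 55 (n_4 = 4)
Step 3: H = 12/(N(N+1)) * sum(R_i^2/n_i) - 3(N+1)
     = 12/(18*19) * (46.5^2/5 + 34^2/5 + 35.5^2/4 + 55^2/4) - 3*19
     = 0.035088 * 1734.96 - 57
     = 3.875877.
Step 4: Ties present; correction factor C = 1 - 18/(18^3 - 18) = 0.996904. Corrected H = 3.875877 / 0.996904 = 3.887914.
Step 5: Under H0, H ~ chi^2(3); p-value = 0.273825.
Step 6: alpha = 0.05. fail to reject H0.

H = 3.8879, df = 3, p = 0.273825, fail to reject H0.


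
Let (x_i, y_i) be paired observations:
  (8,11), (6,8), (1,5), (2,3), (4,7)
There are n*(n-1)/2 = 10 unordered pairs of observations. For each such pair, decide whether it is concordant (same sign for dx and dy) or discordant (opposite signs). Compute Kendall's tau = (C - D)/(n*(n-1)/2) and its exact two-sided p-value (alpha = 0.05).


Step 1: Enumerate the 10 unordered pairs (i,j) with i<j and classify each by sign(x_j-x_i) * sign(y_j-y_i).
  (1,2):dx=-2,dy=-3->C; (1,3):dx=-7,dy=-6->C; (1,4):dx=-6,dy=-8->C; (1,5):dx=-4,dy=-4->C
  (2,3):dx=-5,dy=-3->C; (2,4):dx=-4,dy=-5->C; (2,5):dx=-2,dy=-1->C; (3,4):dx=+1,dy=-2->D
  (3,5):dx=+3,dy=+2->C; (4,5):dx=+2,dy=+4->C
Step 2: C = 9, D = 1, total pairs = 10.
Step 3: tau = (C - D)/(n(n-1)/2) = (9 - 1)/10 = 0.800000.
Step 4: Exact two-sided p-value (enumerate n! = 120 permutations of y under H0): p = 0.083333.
Step 5: alpha = 0.05. fail to reject H0.

tau_b = 0.8000 (C=9, D=1), p = 0.083333, fail to reject H0.


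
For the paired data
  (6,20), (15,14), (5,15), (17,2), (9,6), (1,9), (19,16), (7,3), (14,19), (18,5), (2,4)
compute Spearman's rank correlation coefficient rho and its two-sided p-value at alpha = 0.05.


Step 1: Rank x and y separately (midranks; no ties here).
rank(x): 6->4, 15->8, 5->3, 17->9, 9->6, 1->1, 19->11, 7->5, 14->7, 18->10, 2->2
rank(y): 20->11, 14->7, 15->8, 2->1, 6->5, 9->6, 16->9, 3->2, 19->10, 5->4, 4->3
Step 2: d_i = R_x(i) - R_y(i); compute d_i^2.
  (4-11)^2=49, (8-7)^2=1, (3-8)^2=25, (9-1)^2=64, (6-5)^2=1, (1-6)^2=25, (11-9)^2=4, (5-2)^2=9, (7-10)^2=9, (10-4)^2=36, (2-3)^2=1
sum(d^2) = 224.
Step 3: rho = 1 - 6*224 / (11*(11^2 - 1)) = 1 - 1344/1320 = -0.018182.
Step 4: Under H0, t = rho * sqrt((n-2)/(1-rho^2)) = -0.0546 ~ t(9).
Step 5: Two-sided p-value from the t-distribution with 9 df = 0.957685.
Step 6: alpha = 0.05. fail to reject H0.

rho = -0.0182, p = 0.957685, fail to reject H0 at alpha = 0.05.


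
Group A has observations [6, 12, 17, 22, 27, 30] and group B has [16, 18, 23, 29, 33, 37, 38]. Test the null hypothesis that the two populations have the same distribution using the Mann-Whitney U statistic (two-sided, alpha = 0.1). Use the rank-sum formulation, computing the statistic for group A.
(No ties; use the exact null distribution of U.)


Step 1: Combine and sort all 13 observations; assign midranks.
sorted (value, group): (6,X), (12,X), (16,Y), (17,X), (18,Y), (22,X), (23,Y), (27,X), (29,Y), (30,X), (33,Y), (37,Y), (38,Y)
ranks: 6->1, 12->2, 16->3, 17->4, 18->5, 22->6, 23->7, 27->8, 29->9, 30->10, 33->11, 37->12, 38->13
Step 2: Rank sum for X: R1 = 1 + 2 + 4 + 6 + 8 + 10 = 31.
Step 3: U_X = R1 - n1(n1+1)/2 = 31 - 6*7/2 = 31 - 21 = 10.
       U_Y = n1*n2 - U_X = 42 - 10 = 32.
Step 4: No ties, so the exact null distribution of U (based on enumerating the C(13,6) = 1716 equally likely rank assignments) gives the two-sided p-value.
Step 5: p-value = 0.137529; compare to alpha = 0.1. fail to reject H0.

U_X = 10, p = 0.137529, fail to reject H0 at alpha = 0.1.


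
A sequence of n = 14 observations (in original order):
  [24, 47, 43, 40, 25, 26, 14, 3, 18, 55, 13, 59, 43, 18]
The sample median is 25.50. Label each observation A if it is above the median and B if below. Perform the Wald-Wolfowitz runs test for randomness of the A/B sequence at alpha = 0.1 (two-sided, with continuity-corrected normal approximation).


Step 1: Compute median = 25.50; label A = above, B = below.
Labels in order: BAAABABBBABAAB  (n_A = 7, n_B = 7)
Step 2: Count runs R = 9.
Step 3: Under H0 (random ordering), E[R] = 2*n_A*n_B/(n_A+n_B) + 1 = 2*7*7/14 + 1 = 8.0000.
        Var[R] = 2*n_A*n_B*(2*n_A*n_B - n_A - n_B) / ((n_A+n_B)^2 * (n_A+n_B-1)) = 8232/2548 = 3.2308.
        SD[R] = 1.7974.
Step 4: Continuity-corrected z = (R - 0.5 - E[R]) / SD[R] = (9 - 0.5 - 8.0000) / 1.7974 = 0.2782.
Step 5: Two-sided p-value via normal approximation = 2*(1 - Phi(|z|)) = 0.780879.
Step 6: alpha = 0.1. fail to reject H0.

R = 9, z = 0.2782, p = 0.780879, fail to reject H0.


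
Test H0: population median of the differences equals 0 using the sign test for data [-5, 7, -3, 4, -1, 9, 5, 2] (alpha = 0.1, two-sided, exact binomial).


Step 1: Discard zero differences. Original n = 8; n_eff = number of nonzero differences = 8.
Nonzero differences (with sign): -5, +7, -3, +4, -1, +9, +5, +2
Step 2: Count signs: positive = 5, negative = 3.
Step 3: Under H0: P(positive) = 0.5, so the number of positives S ~ Bin(8, 0.5).
Step 4: Two-sided exact p-value = sum of Bin(8,0.5) probabilities at or below the observed probability = 0.726562.
Step 5: alpha = 0.1. fail to reject H0.

n_eff = 8, pos = 5, neg = 3, p = 0.726562, fail to reject H0.


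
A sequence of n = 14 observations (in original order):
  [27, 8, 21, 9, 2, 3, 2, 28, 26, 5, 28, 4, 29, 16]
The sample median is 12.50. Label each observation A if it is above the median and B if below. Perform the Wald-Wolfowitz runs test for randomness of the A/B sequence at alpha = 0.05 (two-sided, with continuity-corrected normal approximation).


Step 1: Compute median = 12.50; label A = above, B = below.
Labels in order: ABABBBBAABABAA  (n_A = 7, n_B = 7)
Step 2: Count runs R = 9.
Step 3: Under H0 (random ordering), E[R] = 2*n_A*n_B/(n_A+n_B) + 1 = 2*7*7/14 + 1 = 8.0000.
        Var[R] = 2*n_A*n_B*(2*n_A*n_B - n_A - n_B) / ((n_A+n_B)^2 * (n_A+n_B-1)) = 8232/2548 = 3.2308.
        SD[R] = 1.7974.
Step 4: Continuity-corrected z = (R - 0.5 - E[R]) / SD[R] = (9 - 0.5 - 8.0000) / 1.7974 = 0.2782.
Step 5: Two-sided p-value via normal approximation = 2*(1 - Phi(|z|)) = 0.780879.
Step 6: alpha = 0.05. fail to reject H0.

R = 9, z = 0.2782, p = 0.780879, fail to reject H0.


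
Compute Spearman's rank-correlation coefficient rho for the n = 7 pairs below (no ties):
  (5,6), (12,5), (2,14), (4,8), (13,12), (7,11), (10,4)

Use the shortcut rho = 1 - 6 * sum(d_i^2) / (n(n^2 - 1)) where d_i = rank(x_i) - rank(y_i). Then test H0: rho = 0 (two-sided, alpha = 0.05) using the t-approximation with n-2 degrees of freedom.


Step 1: Rank x and y separately (midranks; no ties here).
rank(x): 5->3, 12->6, 2->1, 4->2, 13->7, 7->4, 10->5
rank(y): 6->3, 5->2, 14->7, 8->4, 12->6, 11->5, 4->1
Step 2: d_i = R_x(i) - R_y(i); compute d_i^2.
  (3-3)^2=0, (6-2)^2=16, (1-7)^2=36, (2-4)^2=4, (7-6)^2=1, (4-5)^2=1, (5-1)^2=16
sum(d^2) = 74.
Step 3: rho = 1 - 6*74 / (7*(7^2 - 1)) = 1 - 444/336 = -0.321429.
Step 4: Under H0, t = rho * sqrt((n-2)/(1-rho^2)) = -0.7590 ~ t(5).
Step 5: Two-sided p-value from the t-distribution with 5 df = 0.482072.
Step 6: alpha = 0.05. fail to reject H0.

rho = -0.3214, p = 0.482072, fail to reject H0 at alpha = 0.05.


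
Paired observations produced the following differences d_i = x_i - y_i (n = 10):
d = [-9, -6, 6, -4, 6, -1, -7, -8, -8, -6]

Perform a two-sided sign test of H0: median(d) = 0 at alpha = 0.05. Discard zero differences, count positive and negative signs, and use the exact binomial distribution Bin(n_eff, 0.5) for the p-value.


Step 1: Discard zero differences. Original n = 10; n_eff = number of nonzero differences = 10.
Nonzero differences (with sign): -9, -6, +6, -4, +6, -1, -7, -8, -8, -6
Step 2: Count signs: positive = 2, negative = 8.
Step 3: Under H0: P(positive) = 0.5, so the number of positives S ~ Bin(10, 0.5).
Step 4: Two-sided exact p-value = sum of Bin(10,0.5) probabilities at or below the observed probability = 0.109375.
Step 5: alpha = 0.05. fail to reject H0.

n_eff = 10, pos = 2, neg = 8, p = 0.109375, fail to reject H0.


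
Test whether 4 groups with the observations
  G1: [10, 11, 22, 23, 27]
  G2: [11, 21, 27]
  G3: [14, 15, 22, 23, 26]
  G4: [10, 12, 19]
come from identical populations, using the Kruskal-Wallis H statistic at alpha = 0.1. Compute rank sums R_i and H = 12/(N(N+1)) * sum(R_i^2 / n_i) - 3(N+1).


Step 1: Combine all N = 16 observations and assign midranks.
sorted (value, group, rank): (10,G1,1.5), (10,G4,1.5), (11,G1,3.5), (11,G2,3.5), (12,G4,5), (14,G3,6), (15,G3,7), (19,G4,8), (21,G2,9), (22,G1,10.5), (22,G3,10.5), (23,G1,12.5), (23,G3,12.5), (26,G3,14), (27,G1,15.5), (27,G2,15.5)
Step 2: Sum ranks within each group.
R_1 = 43.5 (n_1 = 5)
R_2 = 28 (n_2 = 3)
R_3 = 50 (n_3 = 5)
R_4 = 14.5 (n_4 = 3)
Step 3: H = 12/(N(N+1)) * sum(R_i^2/n_i) - 3(N+1)
     = 12/(16*17) * (43.5^2/5 + 28^2/3 + 50^2/5 + 14.5^2/3) - 3*17
     = 0.044118 * 1209.87 - 51
     = 2.376471.
Step 4: Ties present; correction factor C = 1 - 30/(16^3 - 16) = 0.992647. Corrected H = 2.376471 / 0.992647 = 2.394074.
Step 5: Under H0, H ~ chi^2(3); p-value = 0.494739.
Step 6: alpha = 0.1. fail to reject H0.

H = 2.3941, df = 3, p = 0.494739, fail to reject H0.


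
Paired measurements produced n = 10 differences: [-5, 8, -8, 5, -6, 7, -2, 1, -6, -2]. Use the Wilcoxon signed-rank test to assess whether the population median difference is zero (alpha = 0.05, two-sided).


Step 1: Drop any zero differences (none here) and take |d_i|.
|d| = [5, 8, 8, 5, 6, 7, 2, 1, 6, 2]
Step 2: Midrank |d_i| (ties get averaged ranks).
ranks: |5|->4.5, |8|->9.5, |8|->9.5, |5|->4.5, |6|->6.5, |7|->8, |2|->2.5, |1|->1, |6|->6.5, |2|->2.5
Step 3: Attach original signs; sum ranks with positive sign and with negative sign.
W+ = 9.5 + 4.5 + 8 + 1 = 23
W- = 4.5 + 9.5 + 6.5 + 2.5 + 6.5 + 2.5 = 32
(Check: W+ + W- = 55 should equal n(n+1)/2 = 55.)
Step 4: Test statistic W = min(W+, W-) = 23.
Step 5: Ties in |d|, so use the tie-corrected normal approximation.
        E[W] = n(n+1)/4 = 10*11/4 = 27.5.
        Tie groups: |d|=2 (t=2), |d|=5 (t=2), |d|=6 (t=2), |d|=8 (t=2); sum(t^3 - t) = 24.
        Var[W] = n(n+1)(2n+1)/24 - sum(t^3-t)/48 = 2310/24 - 24/48 = 95.75.
        z = (W - E[W]) / sqrt(Var[W]) = (23 - 27.5) / 9.7852 = -0.4599.
        Two-sided p = 2*Phi(z) = 0.645603.
Step 6: alpha = 0.05. fail to reject H0.

W+ = 23, W- = 32, W = min = 23, p = 0.645603, fail to reject H0.


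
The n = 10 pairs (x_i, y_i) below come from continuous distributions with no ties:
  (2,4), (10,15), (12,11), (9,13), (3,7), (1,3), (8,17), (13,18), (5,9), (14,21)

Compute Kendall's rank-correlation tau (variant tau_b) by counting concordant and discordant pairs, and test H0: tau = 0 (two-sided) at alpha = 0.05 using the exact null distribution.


Step 1: Enumerate the 45 unordered pairs (i,j) with i<j and classify each by sign(x_j-x_i) * sign(y_j-y_i).
  (1,2):dx=+8,dy=+11->C; (1,3):dx=+10,dy=+7->C; (1,4):dx=+7,dy=+9->C; (1,5):dx=+1,dy=+3->C
  (1,6):dx=-1,dy=-1->C; (1,7):dx=+6,dy=+13->C; (1,8):dx=+11,dy=+14->C; (1,9):dx=+3,dy=+5->C
  (1,10):dx=+12,dy=+17->C; (2,3):dx=+2,dy=-4->D; (2,4):dx=-1,dy=-2->C; (2,5):dx=-7,dy=-8->C
  (2,6):dx=-9,dy=-12->C; (2,7):dx=-2,dy=+2->D; (2,8):dx=+3,dy=+3->C; (2,9):dx=-5,dy=-6->C
  (2,10):dx=+4,dy=+6->C; (3,4):dx=-3,dy=+2->D; (3,5):dx=-9,dy=-4->C; (3,6):dx=-11,dy=-8->C
  (3,7):dx=-4,dy=+6->D; (3,8):dx=+1,dy=+7->C; (3,9):dx=-7,dy=-2->C; (3,10):dx=+2,dy=+10->C
  (4,5):dx=-6,dy=-6->C; (4,6):dx=-8,dy=-10->C; (4,7):dx=-1,dy=+4->D; (4,8):dx=+4,dy=+5->C
  (4,9):dx=-4,dy=-4->C; (4,10):dx=+5,dy=+8->C; (5,6):dx=-2,dy=-4->C; (5,7):dx=+5,dy=+10->C
  (5,8):dx=+10,dy=+11->C; (5,9):dx=+2,dy=+2->C; (5,10):dx=+11,dy=+14->C; (6,7):dx=+7,dy=+14->C
  (6,8):dx=+12,dy=+15->C; (6,9):dx=+4,dy=+6->C; (6,10):dx=+13,dy=+18->C; (7,8):dx=+5,dy=+1->C
  (7,9):dx=-3,dy=-8->C; (7,10):dx=+6,dy=+4->C; (8,9):dx=-8,dy=-9->C; (8,10):dx=+1,dy=+3->C
  (9,10):dx=+9,dy=+12->C
Step 2: C = 40, D = 5, total pairs = 45.
Step 3: tau = (C - D)/(n(n-1)/2) = (40 - 5)/45 = 0.777778.
Step 4: Exact two-sided p-value (enumerate n! = 3628800 permutations of y under H0): p = 0.000946.
Step 5: alpha = 0.05. reject H0.

tau_b = 0.7778 (C=40, D=5), p = 0.000946, reject H0.


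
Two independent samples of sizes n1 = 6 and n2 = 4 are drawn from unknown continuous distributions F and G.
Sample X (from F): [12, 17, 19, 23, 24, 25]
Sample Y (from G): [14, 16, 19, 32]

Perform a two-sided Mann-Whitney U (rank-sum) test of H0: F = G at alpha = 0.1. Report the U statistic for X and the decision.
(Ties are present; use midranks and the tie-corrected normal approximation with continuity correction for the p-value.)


Step 1: Combine and sort all 10 observations; assign midranks.
sorted (value, group): (12,X), (14,Y), (16,Y), (17,X), (19,X), (19,Y), (23,X), (24,X), (25,X), (32,Y)
ranks: 12->1, 14->2, 16->3, 17->4, 19->5.5, 19->5.5, 23->7, 24->8, 25->9, 32->10
Step 2: Rank sum for X: R1 = 1 + 4 + 5.5 + 7 + 8 + 9 = 34.5.
Step 3: U_X = R1 - n1(n1+1)/2 = 34.5 - 6*7/2 = 34.5 - 21 = 13.5.
       U_Y = n1*n2 - U_X = 24 - 13.5 = 10.5.
Step 4: Ties are present, so use the tie-corrected normal approximation (with continuity correction) for the p-value.
Step 5: p-value = 0.830664; compare to alpha = 0.1. fail to reject H0.

U_X = 13.5, p = 0.830664, fail to reject H0 at alpha = 0.1.


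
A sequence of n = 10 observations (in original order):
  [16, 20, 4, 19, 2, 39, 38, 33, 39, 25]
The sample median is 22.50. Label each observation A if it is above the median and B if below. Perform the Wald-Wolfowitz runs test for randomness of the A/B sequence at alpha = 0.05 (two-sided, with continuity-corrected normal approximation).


Step 1: Compute median = 22.50; label A = above, B = below.
Labels in order: BBBBBAAAAA  (n_A = 5, n_B = 5)
Step 2: Count runs R = 2.
Step 3: Under H0 (random ordering), E[R] = 2*n_A*n_B/(n_A+n_B) + 1 = 2*5*5/10 + 1 = 6.0000.
        Var[R] = 2*n_A*n_B*(2*n_A*n_B - n_A - n_B) / ((n_A+n_B)^2 * (n_A+n_B-1)) = 2000/900 = 2.2222.
        SD[R] = 1.4907.
Step 4: Continuity-corrected z = (R + 0.5 - E[R]) / SD[R] = (2 + 0.5 - 6.0000) / 1.4907 = -2.3479.
Step 5: Two-sided p-value via normal approximation = 2*(1 - Phi(|z|)) = 0.018881.
Step 6: alpha = 0.05. reject H0.

R = 2, z = -2.3479, p = 0.018881, reject H0.


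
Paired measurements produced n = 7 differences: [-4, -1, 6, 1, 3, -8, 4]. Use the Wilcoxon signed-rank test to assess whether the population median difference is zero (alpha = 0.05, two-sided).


Step 1: Drop any zero differences (none here) and take |d_i|.
|d| = [4, 1, 6, 1, 3, 8, 4]
Step 2: Midrank |d_i| (ties get averaged ranks).
ranks: |4|->4.5, |1|->1.5, |6|->6, |1|->1.5, |3|->3, |8|->7, |4|->4.5
Step 3: Attach original signs; sum ranks with positive sign and with negative sign.
W+ = 6 + 1.5 + 3 + 4.5 = 15
W- = 4.5 + 1.5 + 7 = 13
(Check: W+ + W- = 28 should equal n(n+1)/2 = 28.)
Step 4: Test statistic W = min(W+, W-) = 13.
Step 5: Ties in |d|, so use the tie-corrected normal approximation.
        E[W] = n(n+1)/4 = 7*8/4 = 14.
        Tie groups: |d|=1 (t=2), |d|=4 (t=2); sum(t^3 - t) = 12.
        Var[W] = n(n+1)(2n+1)/24 - sum(t^3-t)/48 = 840/24 - 12/48 = 34.75.
        z = (W - E[W]) / sqrt(Var[W]) = (13 - 14) / 5.8949 = -0.1696.
        Two-sided p = 2*Phi(z) = 0.865295.
Step 6: alpha = 0.05. fail to reject H0.

W+ = 15, W- = 13, W = min = 13, p = 0.865295, fail to reject H0.
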